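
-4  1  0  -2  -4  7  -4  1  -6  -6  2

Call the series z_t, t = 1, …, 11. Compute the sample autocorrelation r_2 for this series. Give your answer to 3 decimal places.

Mean z̄ = (-4 + 1 + 0 − 2 − 4 + 7 − 4 + 1 − 6 − 6 + 2)/11 = -1.3636
Numerator Σ_{t=1}^{9}(z_t−z̄)(z_{t+2}−z̄) = -1.6281
Denominator Σ(z_t−z̄)² = 158.5455
r_2 = -1.6281 / 158.5455 = -0.010

-0.010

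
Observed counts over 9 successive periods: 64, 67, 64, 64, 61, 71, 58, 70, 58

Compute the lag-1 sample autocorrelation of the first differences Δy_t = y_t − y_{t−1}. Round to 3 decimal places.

First differences Δy: 3, -3, 0, -3, 10, -13, 12, -12
Mean of differences = -0.7500
Numerator Σ(Δy_t−Δȳ)(Δy_{t+1}−Δȳ) = -467.3125
Denominator Σ(Δy_t−Δȳ)² = 579.5000
r_1(Δy) = -467.3125 / 579.5000 = -0.806

-0.806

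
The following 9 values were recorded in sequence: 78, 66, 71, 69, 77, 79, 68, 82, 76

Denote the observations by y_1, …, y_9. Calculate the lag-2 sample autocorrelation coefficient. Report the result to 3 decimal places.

Mean ȳ = (78 + 66 + 71 + 69 + 77 + 79 + 68 + 82 + 76)/9 = 74.0000
Σ(y_t−ȳ)(y_{t+2}−ȳ) = (-12.0000) + (40.0000) + (-9.0000) + (-25.0000) + (-18.0000) + (40.0000) + (-12.0000) = 4.0000
Denominator Σ(y_t−ȳ)² = 252.0000
r_2 = 4.0000 / 252.0000 = 0.016

0.016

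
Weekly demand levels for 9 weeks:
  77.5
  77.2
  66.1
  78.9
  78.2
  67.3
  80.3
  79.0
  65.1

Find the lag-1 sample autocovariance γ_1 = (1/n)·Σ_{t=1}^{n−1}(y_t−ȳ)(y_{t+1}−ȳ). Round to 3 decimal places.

-13.258

Mean ȳ = (77.5 + 77.2 + 66.1 + 78.9 + 78.2 + 67.3 + 80.3 + 79.0 + 65.1)/9 = 74.4000
Σ_{t=1}^{8}(y_t−ȳ)(y_{t+1}−ȳ) = -119.3200
γ_1 = -119.3200 / 9 = -13.258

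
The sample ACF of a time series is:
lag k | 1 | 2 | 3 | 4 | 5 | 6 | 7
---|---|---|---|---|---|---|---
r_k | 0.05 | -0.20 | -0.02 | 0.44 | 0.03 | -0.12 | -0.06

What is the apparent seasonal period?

The largest autocorrelation is r_4 = 0.44; the remaining lags stay at or below 0.05.
The dominant spike at lag 4 indicates a seasonal period of 4.

4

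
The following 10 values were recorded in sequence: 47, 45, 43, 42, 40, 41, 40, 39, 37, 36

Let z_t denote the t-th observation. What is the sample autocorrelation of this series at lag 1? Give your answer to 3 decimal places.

0.606

Mean z̄ = (47 + 45 + 43 + 42 + 40 + 41 + 40 + 39 + 37 + 36)/10 = 41.0000
Numerator Σ_{t=1}^{9}(z_t−z̄)(z_{t+1}−z̄) = 63.0000
Denominator Σ(z_t−z̄)² = 104.0000
r_1 = 63.0000 / 104.0000 = 0.606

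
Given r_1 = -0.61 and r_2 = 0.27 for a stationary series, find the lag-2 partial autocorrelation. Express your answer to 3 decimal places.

φ_{22} = (r_2 − r_1²) / (1 − r_1²)
r_1² = (-0.61)² = 0.3721
Numerator = 0.27 − 0.3721 = -0.1021; denominator = 1 − 0.3721 = 0.6279
φ_{22} = -0.1021 / 0.6279 = -0.163

-0.163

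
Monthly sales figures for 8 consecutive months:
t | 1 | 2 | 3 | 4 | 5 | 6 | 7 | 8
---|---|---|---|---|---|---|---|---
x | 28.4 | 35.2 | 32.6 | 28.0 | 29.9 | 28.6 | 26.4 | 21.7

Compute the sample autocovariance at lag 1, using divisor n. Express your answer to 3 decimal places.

Mean x̄ = (28.4 + 35.2 + 32.6 + 28.0 + 29.9 + 28.6 + 26.4 + 21.7)/8 = 28.8500
Deviations: -0.4500, 6.3500, 3.7500, -0.8500, 1.0500, -0.2500, -2.4500, -7.1500
Σ_{t=1}^{7}(x_t−x̄)(x_{t+1}−x̄) = 34.7425
γ_1 = 34.7425 / 8 = 4.343

4.343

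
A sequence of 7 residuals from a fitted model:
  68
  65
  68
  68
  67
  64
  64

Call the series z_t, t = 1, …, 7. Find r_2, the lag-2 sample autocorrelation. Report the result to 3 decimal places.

-0.168

Mean z̄ = (68 + 65 + 68 + 68 + 67 + 64 + 64)/7 = 66.2857
Deviations from mean: 1.7143, -1.2857, 1.7143, 1.7143, 0.7143, -2.2857, -2.2857
Numerator Σ_{t=1}^{5}(z_t−z̄)(z_{t+2}−z̄) = -3.5918
Denominator Σ(z_t−z̄)² = 21.4286
r_2 = -3.5918 / 21.4286 = -0.168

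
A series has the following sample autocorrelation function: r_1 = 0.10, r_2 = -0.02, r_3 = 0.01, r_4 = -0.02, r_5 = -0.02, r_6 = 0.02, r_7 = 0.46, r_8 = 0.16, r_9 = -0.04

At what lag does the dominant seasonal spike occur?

The largest autocorrelation is r_7 = 0.46; the remaining lags stay at or below 0.16.
The dominant spike at lag 7 indicates a seasonal period of 7.

7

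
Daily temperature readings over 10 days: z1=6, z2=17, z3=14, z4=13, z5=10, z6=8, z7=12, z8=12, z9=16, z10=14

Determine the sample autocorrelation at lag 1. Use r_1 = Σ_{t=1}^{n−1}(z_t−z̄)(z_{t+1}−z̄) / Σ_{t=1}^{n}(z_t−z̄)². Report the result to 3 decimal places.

-0.050

Mean z̄ = (6 + 17 + 14 + 13 + 10 + 8 + 12 + 12 + 16 + 14)/10 = 12.2000
Numerator Σ_{t=1}^{9}(z_t−z̄)(z_{t+1}−z̄) = -5.2400
Denominator Σ(z_t−z̄)² = 105.6000
r_1 = -5.2400 / 105.6000 = -0.050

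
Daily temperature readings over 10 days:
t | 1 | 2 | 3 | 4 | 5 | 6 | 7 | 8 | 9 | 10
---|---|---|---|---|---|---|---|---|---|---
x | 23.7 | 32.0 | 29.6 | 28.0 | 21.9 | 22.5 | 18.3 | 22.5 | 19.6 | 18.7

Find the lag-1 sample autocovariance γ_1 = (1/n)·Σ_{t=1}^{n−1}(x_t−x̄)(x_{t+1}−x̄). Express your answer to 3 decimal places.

10.724

Mean x̄ = (23.7 + 32.0 + 29.6 + 28.0 + 21.9 + 22.5 + 18.3 + 22.5 + 19.6 + 18.7)/10 = 23.6800
Σ_{t=1}^{9}(x_t−x̄)(x_{t+1}−x̄) = 107.2356
γ_1 = 107.2356 / 10 = 10.724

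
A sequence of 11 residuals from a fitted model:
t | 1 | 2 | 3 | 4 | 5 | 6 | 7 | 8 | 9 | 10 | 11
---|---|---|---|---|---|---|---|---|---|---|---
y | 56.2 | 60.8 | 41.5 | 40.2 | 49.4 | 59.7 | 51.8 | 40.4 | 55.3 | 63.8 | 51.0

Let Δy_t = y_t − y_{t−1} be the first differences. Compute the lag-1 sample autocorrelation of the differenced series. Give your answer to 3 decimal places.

First differences Δy: 4.6, -19.3, -1.3, 9.2, 10.3, -7.9, -11.4, 14.9, 8.5, -12.8
Mean of differences = -0.5200
Numerator Σ(Δy_t−Δȳ)(Δy_{t+1}−Δȳ) = -122.9204
Denominator Σ(Δy_t−Δȳ)² = 1233.8360
r_1(Δy) = -122.9204 / 1233.8360 = -0.100

-0.100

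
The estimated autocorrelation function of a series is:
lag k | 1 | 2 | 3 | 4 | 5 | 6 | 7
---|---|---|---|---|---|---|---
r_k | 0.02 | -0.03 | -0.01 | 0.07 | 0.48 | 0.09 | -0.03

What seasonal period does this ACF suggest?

The largest autocorrelation is r_5 = 0.48; the remaining lags stay at or below 0.09.
The dominant spike at lag 5 indicates a seasonal period of 5.

5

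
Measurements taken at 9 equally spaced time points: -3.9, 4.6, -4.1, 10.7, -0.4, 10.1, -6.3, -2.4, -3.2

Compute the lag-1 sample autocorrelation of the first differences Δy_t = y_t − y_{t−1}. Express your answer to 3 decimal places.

-0.816

First differences Δy: 8.5, -8.7, 14.8, -11.1, 10.5, -16.4, 3.9, -0.8
Mean of differences = 0.0875
Numerator Σ(Δy_t−Δȳ)(Δy_{t+1}−Δȳ) = -722.2152
Denominator Σ(Δy_t−Δȳ)² = 885.1888
r_1(Δy) = -722.2152 / 885.1888 = -0.816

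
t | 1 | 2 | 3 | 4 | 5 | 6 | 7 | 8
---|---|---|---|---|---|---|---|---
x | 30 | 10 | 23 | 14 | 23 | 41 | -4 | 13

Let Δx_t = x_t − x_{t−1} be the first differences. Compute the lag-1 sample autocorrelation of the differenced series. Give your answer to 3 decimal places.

First differences Δx: -20, 13, -9, 9, 18, -45, 17
Mean of differences = -2.4286
Numerator Σ(Δx_t−Δx̄)(Δx_{t+1}−Δx̄) = -1910.8980
Denominator Σ(Δx_t−Δx̄)² = 3327.7143
r_1(Δx) = -1910.8980 / 3327.7143 = -0.574

-0.574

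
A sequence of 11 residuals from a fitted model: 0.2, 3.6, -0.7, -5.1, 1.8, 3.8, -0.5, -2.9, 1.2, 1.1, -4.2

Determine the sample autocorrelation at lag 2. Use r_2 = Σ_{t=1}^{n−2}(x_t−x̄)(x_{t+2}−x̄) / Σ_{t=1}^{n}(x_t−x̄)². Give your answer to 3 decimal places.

Mean x̄ = (0.2 + 3.6 − 0.7 − 5.1 + 1.8 + 3.8 − 0.5 − 2.9 + 1.2 + 1.1 − 4.2)/11 = -0.1545
Numerator Σ_{t=1}^{9}(x_t−x̄)(x_{t+2}−x̄) = -60.3087
Denominator Σ(x_t−x̄)² = 85.8673
r_2 = -60.3087 / 85.8673 = -0.702

-0.702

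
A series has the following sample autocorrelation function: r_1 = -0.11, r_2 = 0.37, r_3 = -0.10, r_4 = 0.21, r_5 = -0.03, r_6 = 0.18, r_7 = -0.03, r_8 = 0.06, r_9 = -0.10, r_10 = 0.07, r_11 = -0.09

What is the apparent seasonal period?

2

The largest autocorrelation is r_2 = 0.37, with weaker echoes at lags 4 (0.21) and 6 (0.18); the remaining lags stay at or below 0.07.
The dominant spike at lag 2 indicates a seasonal period of 2.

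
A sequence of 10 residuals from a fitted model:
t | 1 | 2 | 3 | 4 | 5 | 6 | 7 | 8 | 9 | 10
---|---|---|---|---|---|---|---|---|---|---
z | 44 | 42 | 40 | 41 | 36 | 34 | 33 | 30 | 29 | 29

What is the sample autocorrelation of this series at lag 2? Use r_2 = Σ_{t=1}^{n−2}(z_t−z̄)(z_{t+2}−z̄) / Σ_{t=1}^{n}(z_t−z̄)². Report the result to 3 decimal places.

Mean z̄ = (44 + 42 + 40 + 41 + 36 + 34 + 33 + 30 + 29 + 29)/10 = 35.8000
Numerator Σ_{t=1}^{8}(z_t−z̄)(z_{t+2}−z̄) = 126.5200
Denominator Σ(z_t−z̄)² = 287.6000
r_2 = 126.5200 / 287.6000 = 0.440

0.440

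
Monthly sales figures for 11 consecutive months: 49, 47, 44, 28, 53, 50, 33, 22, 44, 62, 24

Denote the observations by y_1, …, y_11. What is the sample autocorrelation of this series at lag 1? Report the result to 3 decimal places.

-0.179

Mean ȳ = (49 + 47 + 44 + 28 + 53 + 50 + 33 + 22 + 44 + 62 + 24)/11 = 41.4545
Numerator Σ_{t=1}^{10}(y_t−ȳ)(y_{t+1}−ȳ) = -298.5702
Denominator Σ(y_t−ȳ)² = 1664.7273
r_1 = -298.5702 / 1664.7273 = -0.179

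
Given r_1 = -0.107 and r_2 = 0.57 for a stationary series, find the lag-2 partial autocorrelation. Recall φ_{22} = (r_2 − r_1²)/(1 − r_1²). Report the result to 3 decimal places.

0.565

φ_{22} = (r_2 − r_1²) / (1 − r_1²)
r_1² = (-0.107)² = 0.011449
Numerator = 0.57 − 0.0114 = 0.5586; denominator = 1 − 0.0114 = 0.9886
φ_{22} = 0.5586 / 0.9886 = 0.565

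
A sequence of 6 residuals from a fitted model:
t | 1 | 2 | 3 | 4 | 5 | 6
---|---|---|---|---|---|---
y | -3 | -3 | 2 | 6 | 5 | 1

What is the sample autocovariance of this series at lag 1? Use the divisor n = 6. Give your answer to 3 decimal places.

Mean ȳ = (-3 − 3 + 2 + 6 + 5 + 1)/6 = 1.3333
Σ_{t=1}^{5}(y_t−ȳ)(y_{t+1}−ȳ) = 34.8889
γ_1 = 34.8889 / 6 = 5.815

5.815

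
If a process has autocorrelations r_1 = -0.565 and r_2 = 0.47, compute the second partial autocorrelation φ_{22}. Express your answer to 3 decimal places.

φ_{22} = (r_2 − r_1²) / (1 − r_1²)
r_1² = (-0.565)² = 0.319225
Numerator = 0.47 − 0.3192 = 0.1508; denominator = 1 − 0.3192 = 0.6808
φ_{22} = 0.1508 / 0.6808 = 0.221

0.221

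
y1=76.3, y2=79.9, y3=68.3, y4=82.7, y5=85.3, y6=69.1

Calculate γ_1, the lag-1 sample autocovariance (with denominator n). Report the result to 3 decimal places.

Mean ȳ = (76.3 + 79.9 + 68.3 + 82.7 + 85.3 + 69.1)/6 = 76.9333
Σ_{t=1}^{5}(y_t−ȳ)(y_{t+1}−ȳ) = -94.5678
γ_1 = -94.5678 / 6 = -15.761

-15.761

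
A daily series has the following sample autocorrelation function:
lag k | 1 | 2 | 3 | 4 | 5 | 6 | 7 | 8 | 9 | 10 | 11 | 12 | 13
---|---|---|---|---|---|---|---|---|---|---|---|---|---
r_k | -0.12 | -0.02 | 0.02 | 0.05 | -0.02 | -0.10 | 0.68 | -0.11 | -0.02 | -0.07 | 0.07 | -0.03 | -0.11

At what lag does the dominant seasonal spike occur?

The largest autocorrelation is r_7 = 0.68; the remaining lags stay at or below 0.07.
The dominant spike at lag 7 indicates a seasonal period of 7.

7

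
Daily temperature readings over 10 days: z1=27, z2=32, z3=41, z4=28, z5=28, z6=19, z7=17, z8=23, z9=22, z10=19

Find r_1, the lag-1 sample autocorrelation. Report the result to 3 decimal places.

0.522

Mean z̄ = (27 + 32 + 41 + 28 + 28 + 19 + 17 + 23 + 22 + 19)/10 = 25.6000
Numerator Σ_{t=1}^{9}(z_t−z̄)(z_{t+1}−z̄) = 246.6400
Denominator Σ(z_t−z̄)² = 472.4000
r_1 = 246.6400 / 472.4000 = 0.522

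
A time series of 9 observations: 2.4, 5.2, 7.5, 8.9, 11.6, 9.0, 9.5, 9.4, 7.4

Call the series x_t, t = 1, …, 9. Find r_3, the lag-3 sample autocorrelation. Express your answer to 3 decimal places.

Mean x̄ = (2.4 + 5.2 + 7.5 + 8.9 + 11.6 + 9.0 + 9.5 + 9.4 + 7.4)/9 = 7.8778
Σ(x_t−x̄)(x_{t+3}−x̄) = (-5.5995) + (-9.9673) + (-0.4240) + (1.6583) + (5.6660) + (-0.5362) = -9.2026
Denominator Σ(x_t−x̄)² = 58.6556
r_3 = -9.2026 / 58.6556 = -0.157

-0.157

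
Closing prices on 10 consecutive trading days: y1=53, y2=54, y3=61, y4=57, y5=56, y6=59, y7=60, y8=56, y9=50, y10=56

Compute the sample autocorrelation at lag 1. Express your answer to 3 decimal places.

Mean ȳ = (53 + 54 + 61 + 57 + 56 + 59 + 60 + 56 + 50 + 56)/10 = 56.2000
Numerator Σ_{t=1}^{9}(y_t−ȳ)(y_{t+1}−ȳ) = 11.9600
Denominator Σ(y_t−ȳ)² = 99.6000
r_1 = 11.9600 / 99.6000 = 0.120

0.120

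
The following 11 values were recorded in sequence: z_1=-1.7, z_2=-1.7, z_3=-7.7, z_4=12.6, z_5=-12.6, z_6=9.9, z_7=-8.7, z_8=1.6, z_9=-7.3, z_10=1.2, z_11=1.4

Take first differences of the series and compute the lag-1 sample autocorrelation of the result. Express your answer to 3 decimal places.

-0.902

First differences Δz: 0.0, -6.0, 20.3, -25.2, 22.5, -18.6, 10.3, -8.9, 8.5, 0.2
Mean of differences = 0.3100
Numerator Σ(Δz_t−Δz̄)(Δz_{t+1}−Δz̄) = -1977.0551
Denominator Σ(Δz_t−Δz̄)² = 2191.9690
r_1(Δz) = -1977.0551 / 2191.9690 = -0.902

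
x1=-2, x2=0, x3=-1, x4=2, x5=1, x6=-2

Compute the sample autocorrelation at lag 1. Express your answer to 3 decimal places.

Mean x̄ = (-2 + 0 − 1 + 2 + 1 − 2)/6 = -0.3333
Deviations from mean: -1.6667, 0.3333, -0.6667, 2.3333, 1.3333, -1.6667
Σ(x_t−x̄)(x_{t+1}−x̄) = (-0.5556) + (-0.2222) + (-1.5556) + (3.1111) + (-2.2222) = -1.4444
Denominator Σ(x_t−x̄)² = 13.3333
r_1 = -1.4444 / 13.3333 = -0.108

-0.108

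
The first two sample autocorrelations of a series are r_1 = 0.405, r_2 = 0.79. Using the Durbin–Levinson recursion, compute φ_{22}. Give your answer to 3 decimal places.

φ_{22} = (r_2 − r_1²) / (1 − r_1²)
r_1² = (0.405)² = 0.164025
Numerator = 0.79 − 0.1640 = 0.6260; denominator = 1 − 0.1640 = 0.8360
φ_{22} = 0.6260 / 0.8360 = 0.749

0.749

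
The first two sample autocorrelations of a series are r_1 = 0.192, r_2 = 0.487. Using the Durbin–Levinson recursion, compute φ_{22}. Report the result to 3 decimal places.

φ_{22} = (r_2 − r_1²) / (1 − r_1²)
r_1² = (0.192)² = 0.036864
Numerator = 0.487 − 0.0369 = 0.4501; denominator = 1 − 0.0369 = 0.9631
φ_{22} = 0.4501 / 0.9631 = 0.467

0.467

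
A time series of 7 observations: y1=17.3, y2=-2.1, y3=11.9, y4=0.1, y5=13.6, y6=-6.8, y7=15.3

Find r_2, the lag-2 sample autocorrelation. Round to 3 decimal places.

Mean ȳ = (17.3 − 2.1 + 11.9 + 0.1 + 13.6 − 6.8 + 15.3)/7 = 7.0429
Numerator Σ_{t=1}^{5}(y_t−ȳ)(y_{t+2}−ȳ) = 295.3992
Denominator Σ(y_t−ȳ)² = 563.3971
r_2 = 295.3992 / 563.3971 = 0.524

0.524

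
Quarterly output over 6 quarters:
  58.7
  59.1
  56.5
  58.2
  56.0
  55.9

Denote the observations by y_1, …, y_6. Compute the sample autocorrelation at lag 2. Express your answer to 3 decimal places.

Mean ȳ = (58.7 + 59.1 + 56.5 + 58.2 + 56.0 + 55.9)/6 = 57.4000
Deviations from mean: 1.3000, 1.7000, -0.9000, 0.8000, -1.4000, -1.5000
Σ(y_t−ȳ)(y_{t+2}−ȳ) = (-1.1700) + (1.3600) + (1.2600) + (-1.2000) = 0.2500
Denominator Σ(y_t−ȳ)² = 10.2400
r_2 = 0.2500 / 10.2400 = 0.024

0.024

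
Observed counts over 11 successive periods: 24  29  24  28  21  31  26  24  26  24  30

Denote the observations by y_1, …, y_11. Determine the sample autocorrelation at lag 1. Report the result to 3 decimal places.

-0.621

Mean ȳ = (24 + 29 + 24 + 28 + 21 + 31 + 26 + 24 + 26 + 24 + 30)/11 = 26.0909
Numerator Σ_{t=1}^{10}(y_t−ȳ)(y_{t+1}−ȳ) = -58.9174
Denominator Σ(y_t−ȳ)² = 94.9091
r_1 = -58.9174 / 94.9091 = -0.621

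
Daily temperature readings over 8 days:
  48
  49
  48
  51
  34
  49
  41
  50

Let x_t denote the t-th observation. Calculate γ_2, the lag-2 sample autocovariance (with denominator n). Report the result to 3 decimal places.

Mean x̄ = (48 + 49 + 48 + 51 + 34 + 49 + 41 + 50)/8 = 46.2500
Deviations: 1.7500, 2.7500, 1.7500, 4.7500, -12.2500, 2.7500, -5.2500, 3.7500
Σ_{t=1}^{6}(x_t−x̄)(x_{t+2}−x̄) = 82.3750
γ_2 = 82.3750 / 8 = 10.297

10.297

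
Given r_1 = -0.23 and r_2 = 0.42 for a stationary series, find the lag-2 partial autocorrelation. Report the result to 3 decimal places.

0.388

φ_{22} = (r_2 − r_1²) / (1 − r_1²)
r_1² = (-0.23)² = 0.0529
Numerator = 0.42 − 0.0529 = 0.3671; denominator = 1 − 0.0529 = 0.9471
φ_{22} = 0.3671 / 0.9471 = 0.388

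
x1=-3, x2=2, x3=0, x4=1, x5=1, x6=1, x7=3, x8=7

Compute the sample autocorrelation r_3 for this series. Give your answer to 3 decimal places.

Mean x̄ = (-3 + 2 + 0 + 1 + 1 + 1 + 3 + 7)/8 = 1.5000
Numerator Σ_{t=1}^{5}(x_t−x̄)(x_{t+3}−x̄) = -0.7500
Denominator Σ(x_t−x̄)² = 56.0000
r_3 = -0.7500 / 56.0000 = -0.013

-0.013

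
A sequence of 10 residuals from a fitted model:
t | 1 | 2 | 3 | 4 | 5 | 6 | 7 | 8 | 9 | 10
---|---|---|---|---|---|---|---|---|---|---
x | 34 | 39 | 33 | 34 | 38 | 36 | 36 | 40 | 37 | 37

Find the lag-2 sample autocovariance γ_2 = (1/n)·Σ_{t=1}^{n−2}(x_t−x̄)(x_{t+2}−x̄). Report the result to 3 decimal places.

-0.272

Mean x̄ = (34 + 39 + 33 + 34 + 38 + 36 + 36 + 40 + 37 + 37)/10 = 36.4000
Σ_{t=1}^{8}(x_t−x̄)(x_{t+2}−x̄) = -2.7200
γ_2 = -2.7200 / 10 = -0.272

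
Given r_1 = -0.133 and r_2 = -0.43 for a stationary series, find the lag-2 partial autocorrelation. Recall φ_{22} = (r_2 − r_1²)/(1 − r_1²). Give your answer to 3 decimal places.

φ_{22} = (r_2 − r_1²) / (1 − r_1²)
r_1² = (-0.133)² = 0.017689
Numerator = -0.43 − 0.0177 = -0.4477; denominator = 1 − 0.0177 = 0.9823
φ_{22} = -0.4477 / 0.9823 = -0.456

-0.456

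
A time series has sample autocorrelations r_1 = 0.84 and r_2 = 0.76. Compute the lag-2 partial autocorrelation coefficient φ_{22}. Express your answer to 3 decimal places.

0.185

φ_{22} = (r_2 − r_1²) / (1 − r_1²)
r_1² = (0.84)² = 0.7056
Numerator = 0.76 − 0.7056 = 0.0544; denominator = 1 − 0.7056 = 0.2944
φ_{22} = 0.0544 / 0.2944 = 0.185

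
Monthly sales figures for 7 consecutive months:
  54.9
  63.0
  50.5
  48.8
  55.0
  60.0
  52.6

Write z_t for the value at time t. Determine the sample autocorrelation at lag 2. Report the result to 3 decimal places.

Mean z̄ = (54.9 + 63.0 + 50.5 + 48.8 + 55.0 + 60.0 + 52.6)/7 = 54.9714
Deviations from mean: -0.0714, 8.0286, -4.4714, -6.1714, 0.0286, 5.0286, -2.3714
Numerator Σ_{t=1}^{5}(z_t−z̄)(z_{t+2}−z̄) = -80.4573
Denominator Σ(z_t−z̄)² = 153.4543
r_2 = -80.4573 / 153.4543 = -0.524

-0.524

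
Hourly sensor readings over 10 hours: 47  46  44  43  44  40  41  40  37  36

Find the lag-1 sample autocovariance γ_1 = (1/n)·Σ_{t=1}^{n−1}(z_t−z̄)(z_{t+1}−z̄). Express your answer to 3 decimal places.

7.176

Mean z̄ = (47 + 46 + 44 + 43 + 44 + 40 + 41 + 40 + 37 + 36)/10 = 41.8000
Σ_{t=1}^{9}(z_t−z̄)(z_{t+1}−z̄) = 71.7600
γ_1 = 71.7600 / 10 = 7.176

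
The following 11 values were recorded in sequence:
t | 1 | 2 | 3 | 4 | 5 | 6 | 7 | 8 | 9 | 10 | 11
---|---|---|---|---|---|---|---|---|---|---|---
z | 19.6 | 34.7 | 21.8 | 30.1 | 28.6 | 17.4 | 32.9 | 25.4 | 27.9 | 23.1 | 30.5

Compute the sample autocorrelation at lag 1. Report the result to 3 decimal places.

Mean z̄ = (19.6 + 34.7 + 21.8 + 30.1 + 28.6 + 17.4 + 32.9 + 25.4 + 27.9 + 23.1 + 30.5)/11 = 26.5455
Numerator Σ_{t=1}^{10}(z_t−z̄)(z_{t+1}−z̄) = -208.9266
Denominator Σ(z_t−z̄)² = 308.7873
r_1 = -208.9266 / 308.7873 = -0.677

-0.677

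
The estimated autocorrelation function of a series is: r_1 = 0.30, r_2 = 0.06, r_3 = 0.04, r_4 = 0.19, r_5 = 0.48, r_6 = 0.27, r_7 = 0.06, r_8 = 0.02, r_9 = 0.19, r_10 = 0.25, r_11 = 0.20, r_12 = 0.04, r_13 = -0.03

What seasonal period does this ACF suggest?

5

The largest autocorrelation is r_5 = 0.48; the remaining lags stay at or below 0.30. The elevated value at lag 1 (0.30), dropping to 0.06 at lag 2, reflects decaying short-term dependence rather than seasonality.
The dominant spike at lag 5 indicates a seasonal period of 5.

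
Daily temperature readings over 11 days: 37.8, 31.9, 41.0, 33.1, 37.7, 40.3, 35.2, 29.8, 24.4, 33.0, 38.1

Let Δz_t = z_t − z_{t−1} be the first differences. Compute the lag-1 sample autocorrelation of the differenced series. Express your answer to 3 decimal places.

First differences Δz: -5.9, 9.1, -7.9, 4.6, 2.6, -5.1, -5.4, -5.4, 8.6, 5.1
Mean of differences = 0.0300
Numerator Σ(Δz_t−Δz̄)(Δz_{t+1}−Δz̄) = -109.1339
Denominator Σ(Δz_t−Δz̄)² = 392.2410
r_1(Δz) = -109.1339 / 392.2410 = -0.278

-0.278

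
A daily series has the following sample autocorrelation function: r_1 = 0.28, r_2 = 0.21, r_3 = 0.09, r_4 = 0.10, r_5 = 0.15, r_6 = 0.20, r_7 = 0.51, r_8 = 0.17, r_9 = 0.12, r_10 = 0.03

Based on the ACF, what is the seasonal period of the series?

7

The largest autocorrelation is r_7 = 0.51; the remaining lags stay at or below 0.28. The elevated value at lag 1 (0.28), dropping to 0.21 at lag 2, reflects decaying short-term dependence rather than seasonality.
The dominant spike at lag 7 indicates a seasonal period of 7.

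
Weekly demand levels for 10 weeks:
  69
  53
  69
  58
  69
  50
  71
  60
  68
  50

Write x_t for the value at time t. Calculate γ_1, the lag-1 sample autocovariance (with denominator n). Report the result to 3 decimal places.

Mean x̄ = (69 + 53 + 69 + 58 + 69 + 50 + 71 + 60 + 68 + 50)/10 = 61.7000
Σ_{t=1}^{9}(x_t−x̄)(x_{t+1}−x̄) = -475.4900
γ_1 = -475.4900 / 10 = -47.549

-47.549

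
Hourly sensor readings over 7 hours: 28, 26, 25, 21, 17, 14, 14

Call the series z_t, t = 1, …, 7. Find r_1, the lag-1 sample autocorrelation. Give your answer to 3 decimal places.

0.646

Mean z̄ = (28 + 26 + 25 + 21 + 17 + 14 + 14)/7 = 20.7143
Deviations from mean: 7.2857, 5.2857, 4.2857, 0.2857, -3.7143, -6.7143, -6.7143
Σ(z_t−z̄)(z_{t+1}−z̄) = (38.5102) + (22.6531) + (1.2245) + (-1.0612) + (24.9388) + (45.0816) = 131.3469
Denominator Σ(z_t−z̄)² = 203.4286
r_1 = 131.3469 / 203.4286 = 0.646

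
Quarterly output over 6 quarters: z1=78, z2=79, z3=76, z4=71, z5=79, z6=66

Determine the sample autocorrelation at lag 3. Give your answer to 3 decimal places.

Mean z̄ = (78 + 79 + 76 + 71 + 79 + 66)/6 = 74.8333
Deviations from mean: 3.1667, 4.1667, 1.1667, -3.8333, 4.1667, -8.8333
Σ(z_t−z̄)(z_{t+3}−z̄) = (-12.1389) + (17.3611) + (-10.3056) = -5.0833
Denominator Σ(z_t−z̄)² = 138.8333
r_3 = -5.0833 / 138.8333 = -0.037

-0.037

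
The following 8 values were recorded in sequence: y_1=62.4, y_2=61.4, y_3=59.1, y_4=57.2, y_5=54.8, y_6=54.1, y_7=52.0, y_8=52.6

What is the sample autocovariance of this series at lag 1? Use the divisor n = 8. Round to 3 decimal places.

9.344

Mean ȳ = (62.4 + 61.4 + 59.1 + 57.2 + 54.8 + 54.1 + 52.0 + 52.6)/8 = 56.7000
Σ_{t=1}^{7}(y_t−ȳ)(y_{t+1}−ȳ) = 74.7500
γ_1 = 74.7500 / 8 = 9.344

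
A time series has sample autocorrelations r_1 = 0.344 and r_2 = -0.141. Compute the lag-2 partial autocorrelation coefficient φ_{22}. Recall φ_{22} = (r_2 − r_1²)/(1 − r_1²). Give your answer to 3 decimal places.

-0.294

φ_{22} = (r_2 − r_1²) / (1 − r_1²)
r_1² = (0.344)² = 0.118336
Numerator = -0.141 − 0.1183 = -0.2593; denominator = 1 − 0.1183 = 0.8817
φ_{22} = -0.2593 / 0.8817 = -0.294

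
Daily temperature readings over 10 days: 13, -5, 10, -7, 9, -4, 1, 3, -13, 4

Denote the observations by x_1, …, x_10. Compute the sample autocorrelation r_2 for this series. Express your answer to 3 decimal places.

Mean x̄ = (13 − 5 + 10 − 7 + 9 − 4 + 1 + 3 − 13 + 4)/10 = 1.1000
Numerator Σ_{t=1}^{8}(x_t−x̄)(x_{t+2}−x̄) = 263.3800
Denominator Σ(x_t−x̄)² = 622.9000
r_2 = 263.3800 / 622.9000 = 0.423

0.423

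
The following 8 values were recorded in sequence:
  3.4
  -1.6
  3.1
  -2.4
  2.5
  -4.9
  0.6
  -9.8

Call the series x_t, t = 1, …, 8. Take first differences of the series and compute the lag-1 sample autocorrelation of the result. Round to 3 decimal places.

First differences Δx: -5.0, 4.7, -5.5, 4.9, -7.4, 5.5, -10.4
Mean of differences = -1.8857
Numerator Σ(Δx_t−Δx̄)(Δx_{t+1}−Δx̄) = -209.8673
Denominator Σ(Δx_t−Δx̄)² = 269.6286
r_1(Δx) = -209.8673 / 269.6286 = -0.778

-0.778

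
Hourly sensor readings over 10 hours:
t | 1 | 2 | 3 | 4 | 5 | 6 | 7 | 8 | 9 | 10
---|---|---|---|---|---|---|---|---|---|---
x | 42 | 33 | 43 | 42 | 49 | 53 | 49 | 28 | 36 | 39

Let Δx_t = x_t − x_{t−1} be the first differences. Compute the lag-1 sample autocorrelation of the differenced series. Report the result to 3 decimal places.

-0.199

First differences Δx: -9, 10, -1, 7, 4, -4, -21, 8, 3
Mean of differences = -0.3333
Numerator Σ(Δx_t−Δx̄)(Δx_{t+1}−Δx̄) = -154.1111
Denominator Σ(Δx_t−Δx̄)² = 776.0000
r_1(Δx) = -154.1111 / 776.0000 = -0.199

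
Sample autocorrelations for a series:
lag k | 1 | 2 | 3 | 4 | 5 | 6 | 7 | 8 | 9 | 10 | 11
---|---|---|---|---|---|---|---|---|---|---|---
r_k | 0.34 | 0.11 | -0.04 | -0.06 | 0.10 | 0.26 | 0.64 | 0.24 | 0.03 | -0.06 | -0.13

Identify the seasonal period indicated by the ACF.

The largest autocorrelation is r_7 = 0.64; the remaining lags stay at or below 0.34. The elevated value at lag 1 (0.34), dropping to 0.11 at lag 2, reflects decaying short-term dependence rather than seasonality.
The dominant spike at lag 7 indicates a seasonal period of 7.

7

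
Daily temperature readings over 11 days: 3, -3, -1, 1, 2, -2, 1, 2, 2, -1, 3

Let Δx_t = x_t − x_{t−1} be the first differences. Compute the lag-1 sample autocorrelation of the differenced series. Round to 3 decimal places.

-0.323

First differences Δx: -6, 2, 2, 1, -4, 3, 1, 0, -3, 4
Mean of differences = 0.0000
Numerator Σ(Δx_t−Δx̄)(Δx_{t+1}−Δx̄) = -31.0000
Denominator Σ(Δx_t−Δx̄)² = 96.0000
r_1(Δx) = -31.0000 / 96.0000 = -0.323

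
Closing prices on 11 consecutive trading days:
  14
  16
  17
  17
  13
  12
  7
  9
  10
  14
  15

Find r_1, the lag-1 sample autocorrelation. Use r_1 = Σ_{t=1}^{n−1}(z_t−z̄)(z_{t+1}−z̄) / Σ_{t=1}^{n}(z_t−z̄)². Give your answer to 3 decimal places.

Mean z̄ = (14 + 16 + 17 + 17 + 13 + 12 + 7 + 9 + 10 + 14 + 15)/11 = 13.0909
Numerator Σ_{t=1}^{10}(z_t−z̄)(z_{t+1}−z̄) = 72.1736
Denominator Σ(z_t−z̄)² = 108.9091
r_1 = 72.1736 / 108.9091 = 0.663

0.663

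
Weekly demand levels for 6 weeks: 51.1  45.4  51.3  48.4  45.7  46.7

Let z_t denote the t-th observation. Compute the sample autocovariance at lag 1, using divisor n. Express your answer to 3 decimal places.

Mean z̄ = (51.1 + 45.4 + 51.3 + 48.4 + 45.7 + 46.7)/6 = 48.1000
Deviations: 3.0000, -2.7000, 3.2000, 0.3000, -2.4000, -1.4000
Σ_{t=1}^{5}(z_t−z̄)(z_{t+1}−z̄) = -13.1400
γ_1 = -13.1400 / 6 = -2.190

-2.190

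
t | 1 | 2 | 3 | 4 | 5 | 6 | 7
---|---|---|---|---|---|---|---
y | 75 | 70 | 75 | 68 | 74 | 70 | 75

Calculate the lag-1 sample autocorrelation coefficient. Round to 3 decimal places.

-0.761

Mean ȳ = (75 + 70 + 75 + 68 + 74 + 70 + 75)/7 = 72.4286
Deviations from mean: 2.5714, -2.4286, 2.5714, -4.4286, 1.5714, -2.4286, 2.5714
Σ(y_t−ȳ)(y_{t+1}−ȳ) = (-6.2449) + (-6.2449) + (-11.3878) + (-6.9592) + (-3.8163) + (-6.2449) = -40.8980
Denominator Σ(y_t−ȳ)² = 53.7143
r_1 = -40.8980 / 53.7143 = -0.761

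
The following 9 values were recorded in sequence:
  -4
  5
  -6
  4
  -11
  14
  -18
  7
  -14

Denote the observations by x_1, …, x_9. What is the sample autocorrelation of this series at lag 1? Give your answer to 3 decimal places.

-0.834

Mean x̄ = (-4 + 5 − 6 + 4 − 11 + 14 − 18 + 7 − 14)/9 = -2.5556
Numerator Σ_{t=1}^{8}(x_t−x̄)(x_{t+1}−x̄) = -767.3086
Denominator Σ(x_t−x̄)² = 920.2222
r_1 = -767.3086 / 920.2222 = -0.834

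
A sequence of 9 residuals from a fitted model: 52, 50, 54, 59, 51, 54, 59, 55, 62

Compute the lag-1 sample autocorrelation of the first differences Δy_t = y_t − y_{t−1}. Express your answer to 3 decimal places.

-0.475

First differences Δy: -2, 4, 5, -8, 3, 5, -4, 7
Mean of differences = 1.2500
Numerator Σ(Δy_t−Δȳ)(Δy_{t+1}−Δȳ) = -92.8125
Denominator Σ(Δy_t−Δȳ)² = 195.5000
r_1(Δy) = -92.8125 / 195.5000 = -0.475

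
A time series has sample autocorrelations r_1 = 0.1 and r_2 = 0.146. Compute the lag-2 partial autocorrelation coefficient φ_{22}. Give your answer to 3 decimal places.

φ_{22} = (r_2 − r_1²) / (1 − r_1²)
r_1² = (0.1)² = 0.01
Numerator = 0.146 − 0.0100 = 0.1360; denominator = 1 − 0.0100 = 0.9900
φ_{22} = 0.1360 / 0.9900 = 0.137

0.137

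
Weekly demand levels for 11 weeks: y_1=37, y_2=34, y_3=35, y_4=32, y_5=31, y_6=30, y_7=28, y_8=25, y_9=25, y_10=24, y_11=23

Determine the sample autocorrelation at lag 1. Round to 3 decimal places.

Mean ȳ = (37 + 34 + 35 + 32 + 31 + 30 + 28 + 25 + 25 + 24 + 23)/11 = 29.4545
Numerator Σ_{t=1}^{10}(y_t−ȳ)(y_{t+1}−ȳ) = 163.4298
Denominator Σ(y_t−ȳ)² = 230.7273
r_1 = 163.4298 / 230.7273 = 0.708

0.708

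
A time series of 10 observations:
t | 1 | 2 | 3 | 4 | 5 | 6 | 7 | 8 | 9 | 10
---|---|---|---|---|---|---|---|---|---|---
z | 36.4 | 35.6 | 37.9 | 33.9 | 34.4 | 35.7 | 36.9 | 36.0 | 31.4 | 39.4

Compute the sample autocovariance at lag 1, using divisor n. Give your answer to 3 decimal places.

Mean z̄ = (36.4 + 35.6 + 37.9 + 33.9 + 34.4 + 35.7 + 36.9 + 36.0 + 31.4 + 39.4)/10 = 35.7600
Σ_{t=1}^{9}(z_t−z̄)(z_{t+1}−z̄) = -18.5256
γ_1 = -18.5256 / 10 = -1.853

-1.853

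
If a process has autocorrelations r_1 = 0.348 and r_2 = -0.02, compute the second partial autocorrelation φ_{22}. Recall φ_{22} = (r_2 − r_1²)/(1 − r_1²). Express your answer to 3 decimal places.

-0.161

φ_{22} = (r_2 − r_1²) / (1 − r_1²)
r_1² = (0.348)² = 0.121104
Numerator = -0.02 − 0.1211 = -0.1411; denominator = 1 − 0.1211 = 0.8789
φ_{22} = -0.1411 / 0.8789 = -0.161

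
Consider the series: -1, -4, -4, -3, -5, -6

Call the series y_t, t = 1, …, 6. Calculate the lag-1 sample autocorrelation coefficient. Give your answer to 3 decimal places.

Mean ȳ = (-1 − 4 − 4 − 3 − 5 − 6)/6 = -3.8333
Numerator Σ_{t=1}^{5}(y_t−ȳ)(y_{t+1}−ȳ) = 0.9722
Denominator Σ(y_t−ȳ)² = 14.8333
r_1 = 0.9722 / 14.8333 = 0.066

0.066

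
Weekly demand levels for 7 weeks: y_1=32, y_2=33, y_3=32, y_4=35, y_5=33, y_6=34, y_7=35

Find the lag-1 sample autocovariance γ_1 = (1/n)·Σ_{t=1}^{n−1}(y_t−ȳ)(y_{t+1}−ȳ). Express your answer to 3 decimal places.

-0.149

Mean ȳ = (32 + 33 + 32 + 35 + 33 + 34 + 35)/7 = 33.4286
Σ_{t=1}^{6}(y_t−ȳ)(y_{t+1}−ȳ) = -1.0408
γ_1 = -1.0408 / 7 = -0.149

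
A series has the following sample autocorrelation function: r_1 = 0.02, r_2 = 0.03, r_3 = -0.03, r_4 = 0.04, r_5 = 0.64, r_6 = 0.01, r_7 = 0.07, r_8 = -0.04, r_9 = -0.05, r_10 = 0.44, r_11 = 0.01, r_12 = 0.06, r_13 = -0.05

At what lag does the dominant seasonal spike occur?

The largest autocorrelation is r_5 = 0.64, with a weaker echo at lag 10 (0.44); the remaining lags stay at or below 0.07.
The dominant spike at lag 5 indicates a seasonal period of 5.

5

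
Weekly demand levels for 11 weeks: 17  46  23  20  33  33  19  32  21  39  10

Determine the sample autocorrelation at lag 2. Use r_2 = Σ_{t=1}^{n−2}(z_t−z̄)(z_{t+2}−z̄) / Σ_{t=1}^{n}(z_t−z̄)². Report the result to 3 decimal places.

Mean z̄ = (17 + 46 + 23 + 20 + 33 + 33 + 19 + 32 + 21 + 39 + 10)/11 = 26.6364
Numerator Σ_{t=1}^{9}(z_t−z̄)(z_{t+2}−z̄) = 29.8264
Denominator Σ(z_t−z̄)² = 1154.5455
r_2 = 29.8264 / 1154.5455 = 0.026

0.026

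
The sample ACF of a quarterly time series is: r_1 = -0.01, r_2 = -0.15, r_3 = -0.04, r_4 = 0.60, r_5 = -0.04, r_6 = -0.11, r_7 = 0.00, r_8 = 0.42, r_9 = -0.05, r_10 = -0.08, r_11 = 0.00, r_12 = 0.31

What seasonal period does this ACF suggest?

The largest autocorrelation is r_4 = 0.60, with weaker echoes at lags 8 (0.42) and 12 (0.31); the remaining lags stay at or below 0.00.
The dominant spike at lag 4 indicates a seasonal period of 4.

4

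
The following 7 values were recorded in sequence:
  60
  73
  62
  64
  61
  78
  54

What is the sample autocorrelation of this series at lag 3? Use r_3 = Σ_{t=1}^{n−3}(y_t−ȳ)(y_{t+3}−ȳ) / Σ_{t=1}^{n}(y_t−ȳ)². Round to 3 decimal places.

-0.139

Mean ȳ = (60 + 73 + 62 + 64 + 61 + 78 + 54)/7 = 64.5714
Deviations from mean: -4.5714, 8.4286, -2.5714, -0.5714, -3.5714, 13.4286, -10.5714
Numerator Σ_{t=1}^{4}(y_t−ȳ)(y_{t+3}−ȳ) = -55.9796
Denominator Σ(y_t−ȳ)² = 403.7143
r_3 = -55.9796 / 403.7143 = -0.139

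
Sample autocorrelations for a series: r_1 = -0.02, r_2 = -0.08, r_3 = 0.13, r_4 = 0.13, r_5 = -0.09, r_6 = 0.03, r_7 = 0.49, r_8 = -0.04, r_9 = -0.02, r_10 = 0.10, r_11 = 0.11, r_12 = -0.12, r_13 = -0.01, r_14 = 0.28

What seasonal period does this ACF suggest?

7

The largest autocorrelation is r_7 = 0.49, with a weaker echo at lag 14 (0.28); the remaining lags stay at or below 0.13.
The dominant spike at lag 7 indicates a seasonal period of 7.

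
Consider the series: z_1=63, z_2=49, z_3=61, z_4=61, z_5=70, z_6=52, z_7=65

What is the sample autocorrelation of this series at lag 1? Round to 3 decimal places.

-0.474

Mean z̄ = (63 + 49 + 61 + 61 + 70 + 52 + 65)/7 = 60.1429
Deviations from mean: 2.8571, -11.1429, 0.8571, 0.8571, 9.8571, -8.1429, 4.8571
Numerator Σ_{t=1}^{6}(z_t−z̄)(z_{t+1}−z̄) = -152.0204
Denominator Σ(z_t−z̄)² = 320.8571
r_1 = -152.0204 / 320.8571 = -0.474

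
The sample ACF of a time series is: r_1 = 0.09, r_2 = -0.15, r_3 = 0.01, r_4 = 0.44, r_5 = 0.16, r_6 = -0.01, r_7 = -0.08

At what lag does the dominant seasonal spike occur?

4

The largest autocorrelation is r_4 = 0.44; the remaining lags stay at or below 0.16.
The dominant spike at lag 4 indicates a seasonal period of 4.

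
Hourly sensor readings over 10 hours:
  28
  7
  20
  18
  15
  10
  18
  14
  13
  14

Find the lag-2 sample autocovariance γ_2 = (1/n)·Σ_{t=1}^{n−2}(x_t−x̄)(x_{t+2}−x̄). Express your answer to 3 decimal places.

2.152

Mean x̄ = (28 + 7 + 20 + 18 + 15 + 10 + 18 + 14 + 13 + 14)/10 = 15.7000
Σ_{t=1}^{8}(x_t−x̄)(x_{t+2}−x̄) = 21.5200
γ_2 = 21.5200 / 10 = 2.152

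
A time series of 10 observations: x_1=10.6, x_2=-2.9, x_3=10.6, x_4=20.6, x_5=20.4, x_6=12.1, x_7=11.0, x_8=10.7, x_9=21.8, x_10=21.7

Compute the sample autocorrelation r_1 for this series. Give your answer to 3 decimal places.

0.317

Mean x̄ = (10.6 − 2.9 + 10.6 + 20.6 + 20.4 + 12.1 + 11.0 + 10.7 + 21.8 + 21.7)/10 = 13.6600
Numerator Σ_{t=1}^{9}(x_t−x̄)(x_{t+1}−x̄) = 169.7464
Denominator Σ(x_t−x̄)² = 535.7240
r_1 = 169.7464 / 535.7240 = 0.317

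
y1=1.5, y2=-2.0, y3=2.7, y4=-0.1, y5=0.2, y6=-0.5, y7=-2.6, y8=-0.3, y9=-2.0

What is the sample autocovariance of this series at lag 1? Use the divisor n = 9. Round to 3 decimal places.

Mean ȳ = (1.5 − 2.0 + 2.7 − 0.1 + 0.2 − 0.5 − 2.6 − 0.3 − 2.0)/9 = -0.3444
Σ_{t=1}^{8}(y_t−ȳ)(y_{t+1}−ȳ) = -7.1242
γ_1 = -7.1242 / 9 = -0.792

-0.792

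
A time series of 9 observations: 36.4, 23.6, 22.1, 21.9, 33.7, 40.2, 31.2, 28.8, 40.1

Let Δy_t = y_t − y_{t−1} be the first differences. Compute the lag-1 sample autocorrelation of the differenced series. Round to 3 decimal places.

First differences Δy: -12.8, -1.5, -0.2, 11.8, 6.5, -9.0, -2.4, 11.3
Mean of differences = 0.4625
Numerator Σ(Δy_t−Δȳ)(Δy_{t+1}−Δȳ) = 27.2011
Denominator Σ(Δy_t−Δȳ)² = 560.3588
r_1(Δy) = 27.2011 / 560.3588 = 0.049

0.049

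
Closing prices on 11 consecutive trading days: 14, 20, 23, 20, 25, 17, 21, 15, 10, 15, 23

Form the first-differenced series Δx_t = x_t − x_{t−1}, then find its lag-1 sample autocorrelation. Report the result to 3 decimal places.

-0.177

First differences Δx: 6, 3, -3, 5, -8, 4, -6, -5, 5, 8
Mean of differences = 0.9000
Numerator Σ(Δx_t−Δx̄)(Δx_{t+1}−Δx̄) = -53.3100
Denominator Σ(Δx_t−Δx̄)² = 300.9000
r_1(Δx) = -53.3100 / 300.9000 = -0.177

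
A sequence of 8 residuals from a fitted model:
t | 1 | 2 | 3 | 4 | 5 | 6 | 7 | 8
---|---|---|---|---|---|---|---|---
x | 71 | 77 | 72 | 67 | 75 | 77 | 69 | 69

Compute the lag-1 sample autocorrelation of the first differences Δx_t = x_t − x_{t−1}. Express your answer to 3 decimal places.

First differences Δx: 6, -5, -5, 8, 2, -8, 0
Mean of differences = -0.2857
Numerator Σ(Δx_t−Δx̄)(Δx_{t+1}−Δx̄) = -47.3673
Denominator Σ(Δx_t−Δx̄)² = 217.4286
r_1(Δx) = -47.3673 / 217.4286 = -0.218

-0.218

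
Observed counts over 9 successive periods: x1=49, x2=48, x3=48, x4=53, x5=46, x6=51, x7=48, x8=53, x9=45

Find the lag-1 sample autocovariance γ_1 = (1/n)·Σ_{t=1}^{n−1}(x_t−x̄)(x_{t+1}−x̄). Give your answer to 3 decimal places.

-4.778

Mean x̄ = (49 + 48 + 48 + 53 + 46 + 51 + 48 + 53 + 45)/9 = 49.0000
Σ_{t=1}^{8}(x_t−x̄)(x_{t+1}−x̄) = -43.0000
γ_1 = -43.0000 / 9 = -4.778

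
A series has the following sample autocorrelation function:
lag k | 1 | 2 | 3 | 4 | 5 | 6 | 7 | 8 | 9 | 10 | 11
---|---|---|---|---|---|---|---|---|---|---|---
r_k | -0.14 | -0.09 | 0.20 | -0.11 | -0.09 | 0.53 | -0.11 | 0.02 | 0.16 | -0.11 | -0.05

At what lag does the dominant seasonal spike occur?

6

The largest autocorrelation is r_6 = 0.53; the remaining lags stay at or below 0.20.
The dominant spike at lag 6 indicates a seasonal period of 6.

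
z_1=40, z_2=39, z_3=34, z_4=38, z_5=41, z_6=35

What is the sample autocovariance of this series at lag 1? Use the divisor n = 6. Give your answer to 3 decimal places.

Mean z̄ = (40 + 39 + 34 + 38 + 41 + 35)/6 = 37.8333
Deviations: 2.1667, 1.1667, -3.8333, 0.1667, 3.1667, -2.8333
Σ_{t=1}^{5}(z_t−z̄)(z_{t+1}−z̄) = -11.0278
γ_1 = -11.0278 / 6 = -1.838

-1.838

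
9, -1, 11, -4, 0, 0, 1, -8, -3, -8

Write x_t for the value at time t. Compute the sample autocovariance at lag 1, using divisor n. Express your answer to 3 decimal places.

-2.529

Mean x̄ = (9 − 1 + 11 − 4 + 0 + 0 + 1 − 8 − 3 − 8)/10 = -0.3000
Σ_{t=1}^{9}(x_t−x̄)(x_{t+1}−x̄) = -25.2900
γ_1 = -25.2900 / 10 = -2.529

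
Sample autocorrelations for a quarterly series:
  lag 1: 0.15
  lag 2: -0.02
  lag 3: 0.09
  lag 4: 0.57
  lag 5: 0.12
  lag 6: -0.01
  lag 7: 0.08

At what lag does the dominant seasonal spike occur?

The largest autocorrelation is r_4 = 0.57; the remaining lags stay at or below 0.15.
The dominant spike at lag 4 indicates a seasonal period of 4.

4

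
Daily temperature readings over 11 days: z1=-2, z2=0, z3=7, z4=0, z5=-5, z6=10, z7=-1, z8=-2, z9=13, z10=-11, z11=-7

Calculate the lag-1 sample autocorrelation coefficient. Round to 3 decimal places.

-0.291

Mean z̄ = (-2 + 0 + 7 + 0 − 5 + 10 − 1 − 2 + 13 − 11 − 7)/11 = 0.1818
Numerator Σ_{t=1}^{10}(z_t−z̄)(z_{t+1}−z̄) = -152.0331
Denominator Σ(z_t−z̄)² = 521.6364
r_1 = -152.0331 / 521.6364 = -0.291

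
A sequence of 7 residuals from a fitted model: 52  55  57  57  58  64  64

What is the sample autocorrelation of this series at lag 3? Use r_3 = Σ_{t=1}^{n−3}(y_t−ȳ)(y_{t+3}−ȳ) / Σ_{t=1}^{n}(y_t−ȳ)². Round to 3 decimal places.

-0.050

Mean ȳ = (52 + 55 + 57 + 57 + 58 + 64 + 64)/7 = 58.1429
Σ(y_t−ȳ)(y_{t+3}−ȳ) = (7.0204) + (0.4490) + (-6.6939) + (-6.6939) = -5.9184
Denominator Σ(y_t−ȳ)² = 118.8571
r_3 = -5.9184 / 118.8571 = -0.050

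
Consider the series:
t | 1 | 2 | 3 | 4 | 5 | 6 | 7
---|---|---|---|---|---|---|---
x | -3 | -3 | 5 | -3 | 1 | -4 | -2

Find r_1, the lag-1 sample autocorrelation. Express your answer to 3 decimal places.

-0.436

Mean x̄ = (-3 − 3 + 5 − 3 + 1 − 4 − 2)/7 = -1.2857
Deviations from mean: -1.7143, -1.7143, 6.2857, -1.7143, 2.2857, -2.7143, -0.7143
Numerator Σ_{t=1}^{6}(x_t−x̄)(x_{t+1}−x̄) = -26.7959
Denominator Σ(x_t−x̄)² = 61.4286
r_1 = -26.7959 / 61.4286 = -0.436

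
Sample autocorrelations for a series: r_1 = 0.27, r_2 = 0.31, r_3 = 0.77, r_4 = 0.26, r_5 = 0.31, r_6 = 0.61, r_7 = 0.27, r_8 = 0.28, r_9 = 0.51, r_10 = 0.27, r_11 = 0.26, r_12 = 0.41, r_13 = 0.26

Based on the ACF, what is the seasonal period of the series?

3

The largest autocorrelation is r_3 = 0.77, with weaker echoes at lags 6 (0.61), 9 (0.51) and 12 (0.41); the remaining lags stay at or below 0.31.
The dominant spike at lag 3 indicates a seasonal period of 3.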